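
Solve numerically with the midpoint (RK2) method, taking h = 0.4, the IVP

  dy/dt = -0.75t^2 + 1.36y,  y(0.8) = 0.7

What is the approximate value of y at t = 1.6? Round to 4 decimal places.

0.7025

Midpoint: k1 = f(t_n, y_n); k2 = f(t_n + h/2, y_n + (h/2)·k1); y_{n+1} = y_n + h·k2.
t=0.800000, y=0.700000:
  k1 = f(0.800000, 0.700000) = 0.472000
  k2 = f(1.000000, 0.794400) = 0.330384
  y ← 0.700000 + 0.4·0.330384 = 0.832154
t=1.200000, y=0.832154:
  k1 = f(1.200000, 0.832154) = 0.051729
  k2 = f(1.400000, 0.842499) = -0.324201
  y ← 0.832154 + 0.4·(-0.324201) = 0.702473
y(1.6) ≈ 0.7025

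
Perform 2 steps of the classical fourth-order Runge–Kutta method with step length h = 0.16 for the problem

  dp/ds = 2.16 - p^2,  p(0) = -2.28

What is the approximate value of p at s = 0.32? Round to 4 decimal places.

-5.0931

RK4: k1 = f(s_n, p_n); k2 = f(s_n + h/2, p_n + (h/2)·k1); k3 = f(s_n + h/2, p_n + (h/2)·k2); k4 = f(s_n + h, p_n + h·k3); p_{n+1} = p_n + (h/6)·(k1 + 2k2 + 2k3 + k4).
s=0.000000, p=-2.280000:
  k1 = f(0.000000, -2.280000) = -3.038400
  k2 = f(0.080000, -2.523072) = -4.205892
  k3 = f(0.080000, -2.616471) = -4.685923
  k4 = f(0.160000, -3.029748) = -7.019371
  p ← -2.280000 + (0.16/6)·(k1 + 2k2 + 2k3 + k4) = -3.022437
s=0.160000, p=-3.022437:
  k1 = f(0.160000, -3.022437) = -6.975127
  k2 = f(0.240000, -3.580448) = -10.659605
  k3 = f(0.240000, -3.875206) = -12.857219
  k4 = f(0.320000, -5.079592) = -23.642259
  p ← -3.022437 + (0.16/6)·(k1 + 2k2 + 2k3 + k4) = -5.093132
p(0.32) ≈ -5.0931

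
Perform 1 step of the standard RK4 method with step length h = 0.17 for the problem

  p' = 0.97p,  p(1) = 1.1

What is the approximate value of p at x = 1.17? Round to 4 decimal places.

RK4: k1 = f(x_n, p_n); k2 = f(x_n + h/2, p_n + (h/2)·k1); k3 = f(x_n + h/2, p_n + (h/2)·k2); k4 = f(x_n + h, p_n + h·k3); p_{n+1} = p_n + (h/6)·(k1 + 2k2 + 2k3 + k4).
x=1.000000, p=1.100000:
  k1 = f(1.000000, 1.100000) = 1.067000
  k2 = f(1.085000, 1.190695) = 1.154974
  k3 = f(1.085000, 1.198173) = 1.162228
  k4 = f(1.170000, 1.297579) = 1.258651
  p ← 1.100000 + (0.17/6)·(k1 + 2k2 + 2k3 + k4) = 1.297202
p(1.17) ≈ 1.2972

1.2972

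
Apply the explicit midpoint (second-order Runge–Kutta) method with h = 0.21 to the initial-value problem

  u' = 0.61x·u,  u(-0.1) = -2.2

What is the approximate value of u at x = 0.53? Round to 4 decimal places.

-2.3882

Midpoint: k1 = f(x_n, u_n); k2 = f(x_n + h/2, u_n + (h/2)·k1); u_{n+1} = u_n + h·k2.
x=-0.100000, u=-2.200000:
  k1 = f(-0.100000, -2.200000) = 0.134200
  k2 = f(0.005000, -2.185909) = -0.006667
  u ← -2.200000 + 0.21·(-0.006667) = -2.201400
x=0.110000, u=-2.201400:
  k1 = f(0.110000, -2.201400) = -0.147714
  k2 = f(0.215000, -2.216910) = -0.290748
  u ← -2.201400 + 0.21·(-0.290748) = -2.262457
x=0.320000, u=-2.262457:
  k1 = f(0.320000, -2.262457) = -0.441632
  k2 = f(0.425000, -2.308828) = -0.598564
  u ← -2.262457 + 0.21·(-0.598564) = -2.388155
u(0.53) ≈ -2.3882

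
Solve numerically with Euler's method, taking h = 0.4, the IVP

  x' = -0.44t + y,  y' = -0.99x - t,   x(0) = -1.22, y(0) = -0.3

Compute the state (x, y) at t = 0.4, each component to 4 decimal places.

-1.3400, 0.1831

Euler on (x,y): x_{n+1} = x_n + h·x', y_{n+1} = y_n + h·y'.
0.000000: (-1.220000, -0.300000); f=(-0.300000, 1.207800) → (-1.340000, 0.183120)
(x(0.4), y(0.4)) ≈ (-1.3400, 0.1831)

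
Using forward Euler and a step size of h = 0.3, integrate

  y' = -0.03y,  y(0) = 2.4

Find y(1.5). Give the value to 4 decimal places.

2.2939

Euler: y_{n+1} = y_n + h·f(x_n, y_n).
x=0.000000, y=2.400000: f=-0.072000 → y ← 2.400000 + 0.3·(-0.072000) = 2.378400
x=0.300000, y=2.378400: f=-0.071352 → y ← 2.378400 + 0.3·(-0.071352) = 2.356994
x=0.600000, y=2.356994: f=-0.070710 → y ← 2.356994 + 0.3·(-0.070710) = 2.335781
x=0.900000, y=2.335781: f=-0.070073 → y ← 2.335781 + 0.3·(-0.070073) = 2.314759
x=1.200000, y=2.314759: f=-0.069443 → y ← 2.314759 + 0.3·(-0.069443) = 2.293927
y(1.5) ≈ 2.2939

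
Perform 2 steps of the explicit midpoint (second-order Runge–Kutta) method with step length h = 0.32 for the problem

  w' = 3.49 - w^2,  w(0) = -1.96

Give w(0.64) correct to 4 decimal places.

Midpoint: k1 = f(t_n, w_n); k2 = f(t_n + h/2, w_n + (h/2)·k1); w_{n+1} = w_n + h·k2.
t=0.000000, w=-1.960000:
  k1 = f(0.000000, -1.960000) = -0.351600
  k2 = f(0.160000, -2.016256) = -0.575288
  w ← -1.960000 + 0.32·(-0.575288) = -2.144092
t=0.320000, w=-2.144092:
  k1 = f(0.320000, -2.144092) = -1.107132
  k2 = f(0.480000, -2.321233) = -1.898124
  w ← -2.144092 + 0.32·(-1.898124) = -2.751492
w(0.64) ≈ -2.7515

-2.7515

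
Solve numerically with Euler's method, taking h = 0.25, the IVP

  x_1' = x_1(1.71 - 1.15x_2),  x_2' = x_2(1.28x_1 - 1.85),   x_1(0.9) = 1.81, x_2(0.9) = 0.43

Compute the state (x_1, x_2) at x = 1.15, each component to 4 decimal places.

Euler on (x_1,x_2): x_1_{n+1} = x_1_n + h·x_1', x_2_{n+1} = x_2_n + h·x_2'.
0.900000: (1.810000, 0.430000); f=(2.200055, 0.200724) → (2.360014, 0.480181)
(x_1(1.15), x_2(1.15)) ≈ (2.3600, 0.4802)

2.3600, 0.4802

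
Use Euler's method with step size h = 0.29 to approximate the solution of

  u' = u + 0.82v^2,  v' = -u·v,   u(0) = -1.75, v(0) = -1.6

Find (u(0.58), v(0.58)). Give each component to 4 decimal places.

-0.7434, -3.5653

Euler on (u,v): u_{n+1} = u_n + h·u', v_{n+1} = v_n + h·v'.
0.000000: (-1.750000, -1.600000); f=(0.349200, -2.800000) → (-1.648732, -2.412000)
0.290000: (-1.648732, -2.412000); f=(3.121818, -3.976742) → (-0.743405, -3.565255)
(u(0.58), v(0.58)) ≈ (-0.7434, -3.5653)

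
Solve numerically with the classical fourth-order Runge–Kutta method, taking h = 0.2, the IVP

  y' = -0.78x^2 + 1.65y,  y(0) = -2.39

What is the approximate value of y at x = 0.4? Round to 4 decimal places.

-4.6437

RK4: k1 = f(x_n, y_n); k2 = f(x_n + h/2, y_n + (h/2)·k1); k3 = f(x_n + h/2, y_n + (h/2)·k2); k4 = f(x_n + h, y_n + h·k3); y_{n+1} = y_n + (h/6)·(k1 + 2k2 + 2k3 + k4).
x=0.000000, y=-2.390000:
  k1 = f(0.000000, -2.390000) = -3.943500
  k2 = f(0.100000, -2.784350) = -4.601977
  k3 = f(0.100000, -2.850198) = -4.710626
  k4 = f(0.200000, -3.332125) = -5.529207
  y ← -2.390000 + (0.2/6)·(k1 + 2k2 + 2k3 + k4) = -3.326597
x=0.200000, y=-3.326597:
  k1 = f(0.200000, -3.326597) = -5.520085
  k2 = f(0.300000, -3.878606) = -6.469899
  k3 = f(0.300000, -3.973587) = -6.626619
  k4 = f(0.400000, -4.651921) = -7.800469
  y ← -3.326597 + (0.2/6)·(k1 + 2k2 + 2k3 + k4) = -4.643717
y(0.4) ≈ -4.6437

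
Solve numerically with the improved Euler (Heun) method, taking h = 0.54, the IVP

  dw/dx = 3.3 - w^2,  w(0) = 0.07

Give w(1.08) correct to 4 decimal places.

Heun: k1 = f(x_n, w_n); k2 = f(x_n + h, w_n + h·k1); w_{n+1} = w_n + (h/2)·(k1 + k2).
x=0.000000, w=0.070000:
  k1 = f(0.000000, 0.070000) = 3.295100
  k2 = f(0.540000, 1.849354) = -0.120110
  w ← 0.070000 + (0.54/2)·(3.295100 + (-0.120110)) = 0.927247
x=0.540000, w=0.927247:
  k1 = f(0.540000, 0.927247) = 2.440213
  k2 = f(1.080000, 2.244962) = -1.739854
  w ← 0.927247 + (0.54/2)·(2.440213 + (-1.739854)) = 1.116344
w(1.08) ≈ 1.1163

1.1163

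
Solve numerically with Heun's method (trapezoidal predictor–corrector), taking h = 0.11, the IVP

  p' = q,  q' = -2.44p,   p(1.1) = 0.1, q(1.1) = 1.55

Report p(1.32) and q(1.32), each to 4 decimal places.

Heun on (p,q): k1 = f(x_n, state_n); k2 = f(x_n + h, state_n + h·k1); state_{n+1} = state_n + (h/2)·(k1 + k2).
1.100000: (0.100000, 1.550000)
  k1 = (1.550000, -0.244000)
  predictor → (0.270500, 1.523160)
  k2 = (1.523160, -0.660020)
  → (0.269024, 1.500279)
1.210000: (0.269024, 1.500279)
  k1 = (1.500279, -0.656418)
  predictor → (0.434054, 1.428073)
  k2 = (1.428073, -1.059093)
  → (0.430083, 1.405926)
(p(1.32), q(1.32)) ≈ (0.4301, 1.4059)

0.4301, 1.4059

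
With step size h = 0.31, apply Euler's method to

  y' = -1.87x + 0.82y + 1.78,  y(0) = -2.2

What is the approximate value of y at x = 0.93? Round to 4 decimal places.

Euler: y_{n+1} = y_n + h·f(x_n, y_n).
x=0.000000, y=-2.200000: f=-0.024000 → y ← -2.200000 + 0.31·(-0.024000) = -2.207440
x=0.310000, y=-2.207440: f=-0.609801 → y ← -2.207440 + 0.31·(-0.609801) = -2.396478
x=0.620000, y=-2.396478: f=-1.344512 → y ← -2.396478 + 0.31·(-1.344512) = -2.813277
y(0.93) ≈ -2.8133

-2.8133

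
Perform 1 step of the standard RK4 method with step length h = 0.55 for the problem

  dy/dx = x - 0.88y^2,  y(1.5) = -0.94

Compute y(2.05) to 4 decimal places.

-0.1802

RK4: k1 = f(x_n, y_n); k2 = f(x_n + h/2, y_n + (h/2)·k1); k3 = f(x_n + h/2, y_n + (h/2)·k2); k4 = f(x_n + h, y_n + h·k3); y_{n+1} = y_n + (h/6)·(k1 + 2k2 + 2k3 + k4).
x=1.500000, y=-0.940000:
  k1 = f(1.500000, -0.940000) = 0.722432
  k2 = f(1.775000, -0.741331) = 1.291377
  k3 = f(1.775000, -0.584871) = 1.473974
  k4 = f(2.050000, -0.129314) = 2.035285
  y ← -0.940000 + (0.55/6)·(k1 + 2k2 + 2k3 + k4) = -0.180228
y(2.05) ≈ -0.1802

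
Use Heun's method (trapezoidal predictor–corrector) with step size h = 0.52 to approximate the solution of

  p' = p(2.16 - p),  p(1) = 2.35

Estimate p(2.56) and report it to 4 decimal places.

2.1852

Heun: k1 = f(t_n, p_n); k2 = f(t_n + h, p_n + h·k1); p_{n+1} = p_n + (h/2)·(k1 + k2).
t=1.000000, p=2.350000:
  k1 = f(1.000000, 2.350000) = -0.446500
  k2 = f(1.520000, 2.117820) = 0.089330
  p ← 2.350000 + (0.52/2)·(-0.446500 + 0.089330) = 2.257136
t=1.520000, p=2.257136:
  k1 = f(1.520000, 2.257136) = -0.219248
  k2 = f(2.040000, 2.143127) = 0.036162
  p ← 2.257136 + (0.52/2)·(-0.219248 + 0.036162) = 2.209533
t=2.040000, p=2.209533:
  k1 = f(2.040000, 2.209533) = -0.109445
  k2 = f(2.560000, 2.152622) = 0.015883
  p ← 2.209533 + (0.52/2)·(-0.109445 + 0.015883) = 2.185207
p(2.56) ≈ 2.1852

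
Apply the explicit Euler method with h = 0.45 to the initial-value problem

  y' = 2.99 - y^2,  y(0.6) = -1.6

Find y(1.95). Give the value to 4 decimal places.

-0.0129

Euler: y_{n+1} = y_n + h·f(s_n, y_n).
s=0.600000, y=-1.600000: f=0.430000 → y ← -1.600000 + 0.45·0.430000 = -1.406500
s=1.050000, y=-1.406500: f=1.011758 → y ← -1.406500 + 0.45·1.011758 = -0.951209
s=1.500000, y=-0.951209: f=2.085201 → y ← -0.951209 + 0.45·2.085201 = -0.012868
y(1.95) ≈ -0.0129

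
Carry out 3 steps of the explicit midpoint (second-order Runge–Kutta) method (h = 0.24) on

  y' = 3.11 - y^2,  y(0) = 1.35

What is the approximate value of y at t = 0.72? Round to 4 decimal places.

1.7090

Midpoint: k1 = f(t_n, y_n); k2 = f(t_n + h/2, y_n + (h/2)·k1); y_{n+1} = y_n + h·k2.
t=0.000000, y=1.350000:
  k1 = f(0.000000, 1.350000) = 1.287500
  k2 = f(0.120000, 1.504500) = 0.846480
  y ← 1.350000 + 0.24·0.846480 = 1.553155
t=0.240000, y=1.553155:
  k1 = f(0.240000, 1.553155) = 0.697709
  k2 = f(0.360000, 1.636880) = 0.430623
  y ← 1.553155 + 0.24·0.430623 = 1.656505
t=0.480000, y=1.656505:
  k1 = f(0.480000, 1.656505) = 0.365992
  k2 = f(0.600000, 1.700424) = 0.218559
  y ← 1.656505 + 0.24·0.218559 = 1.708959
y(0.72) ≈ 1.7090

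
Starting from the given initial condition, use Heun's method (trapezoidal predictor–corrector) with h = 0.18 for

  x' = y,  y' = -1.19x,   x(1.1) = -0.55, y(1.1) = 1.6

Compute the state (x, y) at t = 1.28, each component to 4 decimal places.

Heun on (x,y): k1 = f(t_n, state_n); k2 = f(t_n + h, state_n + h·k1); state_{n+1} = state_n + (h/2)·(k1 + k2).
1.100000: (-0.550000, 1.600000)
  k1 = (1.600000, 0.654500)
  predictor → (-0.262000, 1.717810)
  k2 = (1.717810, 0.311780)
  → (-0.251397, 1.686965)
(x(1.28), y(1.28)) ≈ (-0.2514, 1.6870)

-0.2514, 1.6870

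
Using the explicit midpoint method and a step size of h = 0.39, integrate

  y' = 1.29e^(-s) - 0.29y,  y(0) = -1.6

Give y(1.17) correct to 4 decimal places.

Midpoint: k1 = f(s_n, y_n); k2 = f(s_n + h/2, y_n + (h/2)·k1); y_{n+1} = y_n + h·k2.
s=0.000000, y=-1.600000:
  k1 = f(0.000000, -1.600000) = 1.754000
  k2 = f(0.195000, -1.257970) = 1.426268
  y ← -1.600000 + 0.39·1.426268 = -1.043755
s=0.390000, y=-1.043755:
  k1 = f(0.390000, -1.043755) = 1.176092
  k2 = f(0.585000, -0.814417) = 0.954848
  y ← -1.043755 + 0.39·0.954848 = -0.671365
s=0.780000, y=-0.671365:
  k1 = f(0.780000, -0.671365) = 0.786040
  k2 = f(0.975000, -0.518087) = 0.636823
  y ← -0.671365 + 0.39·0.636823 = -0.423004
y(1.17) ≈ -0.4230

-0.4230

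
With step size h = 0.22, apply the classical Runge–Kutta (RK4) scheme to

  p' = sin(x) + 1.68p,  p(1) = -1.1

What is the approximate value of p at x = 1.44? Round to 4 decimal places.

-1.7029

RK4: k1 = f(x_n, p_n); k2 = f(x_n + h/2, p_n + (h/2)·k1); k3 = f(x_n + h/2, p_n + (h/2)·k2); k4 = f(x_n + h, p_n + h·k3); p_{n+1} = p_n + (h/6)·(k1 + 2k2 + 2k3 + k4).
x=1.000000, p=-1.100000:
  k1 = f(1.000000, -1.100000) = -1.006529
  k2 = f(1.110000, -1.210718) = -1.138308
  k3 = f(1.110000, -1.225214) = -1.162661
  k4 = f(1.220000, -1.355785) = -1.338620
  p ← -1.100000 + (0.22/6)·(k1 + 2k2 + 2k3 + k4) = -1.354726
x=1.220000, p=-1.354726:
  k1 = f(1.220000, -1.354726) = -1.336841
  k2 = f(1.330000, -1.501779) = -1.551840
  k3 = f(1.330000, -1.525429) = -1.591572
  k4 = f(1.440000, -1.704872) = -1.872727
  p ← -1.354726 + (0.22/6)·(k1 + 2k2 + 2k3 + k4) = -1.702928
p(1.44) ≈ -1.7029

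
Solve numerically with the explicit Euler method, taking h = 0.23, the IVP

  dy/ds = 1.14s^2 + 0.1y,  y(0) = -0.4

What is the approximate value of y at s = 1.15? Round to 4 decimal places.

-0.0256

Euler: y_{n+1} = y_n + h·f(s_n, y_n).
s=0.000000, y=-0.400000: f=-0.040000 → y ← -0.400000 + 0.23·(-0.040000) = -0.409200
s=0.230000, y=-0.409200: f=0.019386 → y ← -0.409200 + 0.23·0.019386 = -0.404741
s=0.460000, y=-0.404741: f=0.200750 → y ← -0.404741 + 0.23·0.200750 = -0.358569
s=0.690000, y=-0.358569: f=0.506897 → y ← -0.358569 + 0.23·0.506897 = -0.241982
s=0.920000, y=-0.241982: f=0.940698 → y ← -0.241982 + 0.23·0.940698 = -0.025622
y(1.15) ≈ -0.0256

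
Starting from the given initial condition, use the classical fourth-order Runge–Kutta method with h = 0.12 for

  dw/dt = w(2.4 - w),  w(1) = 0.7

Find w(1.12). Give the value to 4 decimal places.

0.8508

RK4: k1 = f(t_n, w_n); k2 = f(t_n + h/2, w_n + (h/2)·k1); k3 = f(t_n + h/2, w_n + (h/2)·k2); k4 = f(t_n + h, w_n + h·k3); w_{n+1} = w_n + (h/6)·(k1 + 2k2 + 2k3 + k4).
t=1.000000, w=0.700000:
  k1 = f(1.000000, 0.700000) = 1.190000
  k2 = f(1.060000, 0.771400) = 1.256302
  k3 = f(1.060000, 0.775378) = 1.259696
  k4 = f(1.120000, 0.851164) = 1.318313
  w ← 0.700000 + (0.12/6)·(k1 + 2k2 + 2k3 + k4) = 0.850806
w(1.12) ≈ 0.8508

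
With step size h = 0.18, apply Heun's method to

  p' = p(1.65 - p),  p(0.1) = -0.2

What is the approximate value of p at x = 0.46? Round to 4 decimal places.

-0.3964

Heun: k1 = f(x_n, p_n); k2 = f(x_n + h, p_n + h·k1); p_{n+1} = p_n + (h/2)·(k1 + k2).
x=0.100000, p=-0.200000:
  k1 = f(0.100000, -0.200000) = -0.370000
  k2 = f(0.280000, -0.266600) = -0.510966
  p ← -0.200000 + (0.18/2)·(-0.370000 + (-0.510966)) = -0.279287
x=0.280000, p=-0.279287:
  k1 = f(0.280000, -0.279287) = -0.538825
  k2 = f(0.460000, -0.376275) = -0.762437
  p ← -0.279287 + (0.18/2)·(-0.538825 + (-0.762437)) = -0.396400
p(0.46) ≈ -0.3964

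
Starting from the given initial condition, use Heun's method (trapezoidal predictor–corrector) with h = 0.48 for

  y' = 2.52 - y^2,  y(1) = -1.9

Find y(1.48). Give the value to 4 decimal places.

-2.9661

Heun: k1 = f(t_n, y_n); k2 = f(t_n + h, y_n + h·k1); y_{n+1} = y_n + (h/2)·(k1 + k2).
t=1.000000, y=-1.900000:
  k1 = f(1.000000, -1.900000) = -1.090000
  k2 = f(1.480000, -2.423200) = -3.351898
  y ← -1.900000 + (0.48/2)·(-1.090000 + (-3.351898)) = -2.966056
y(1.48) ≈ -2.9661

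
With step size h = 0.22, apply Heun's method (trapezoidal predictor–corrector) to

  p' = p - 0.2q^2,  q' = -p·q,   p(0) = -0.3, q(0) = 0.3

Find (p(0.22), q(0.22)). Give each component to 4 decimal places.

-0.3779, 0.3229

Heun on (p,q): k1 = f(s_n, state_n); k2 = f(s_n + h, state_n + h·k1); state_{n+1} = state_n + (h/2)·(k1 + k2).
0.000000: (-0.300000, 0.300000)
  k1 = (-0.318000, 0.090000)
  predictor → (-0.369960, 0.319800)
  k2 = (-0.390414, 0.118313)
  → (-0.377926, 0.322914)
(p(0.22), q(0.22)) ≈ (-0.3779, 0.3229)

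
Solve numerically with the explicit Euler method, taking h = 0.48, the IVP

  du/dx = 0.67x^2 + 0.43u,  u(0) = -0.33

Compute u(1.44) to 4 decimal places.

-0.1936

Euler: u_{n+1} = u_n + h·f(x_n, u_n).
x=0.000000, u=-0.330000: f=-0.141900 → u ← -0.330000 + 0.48·(-0.141900) = -0.398112
x=0.480000, u=-0.398112: f=-0.016820 → u ← -0.398112 + 0.48·(-0.016820) = -0.406186
x=0.960000, u=-0.406186: f=0.442812 → u ← -0.406186 + 0.48·0.442812 = -0.193636
u(1.44) ≈ -0.1936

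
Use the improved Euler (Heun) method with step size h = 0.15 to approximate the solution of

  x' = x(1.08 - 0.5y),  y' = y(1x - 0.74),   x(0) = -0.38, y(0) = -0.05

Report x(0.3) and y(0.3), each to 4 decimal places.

-0.5280, -0.0351

Heun on (x,y): k1 = f(t_n, state_n); k2 = f(t_n + h, state_n + h·k1); state_{n+1} = state_n + (h/2)·(k1 + k2).
0.000000: (-0.380000, -0.050000)
  k1 = (-0.419900, 0.056000)
  predictor → (-0.442985, -0.041600)
  k2 = (-0.487638, 0.049212)
  → (-0.448065, -0.042109)
0.150000: (-0.448065, -0.042109)
  k1 = (-0.493344, 0.050028)
  predictor → (-0.522067, -0.034605)
  k2 = (-0.572865, 0.043674)
  → (-0.528031, -0.035081)
(x(0.3), y(0.3)) ≈ (-0.5280, -0.0351)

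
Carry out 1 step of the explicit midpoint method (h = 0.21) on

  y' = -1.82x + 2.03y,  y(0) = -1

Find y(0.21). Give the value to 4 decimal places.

-1.5573

Midpoint: k1 = f(x_n, y_n); k2 = f(x_n + h/2, y_n + (h/2)·k1); y_{n+1} = y_n + h·k2.
x=0.000000, y=-1.000000:
  k1 = f(0.000000, -1.000000) = -2.030000
  k2 = f(0.105000, -1.213150) = -2.653794
  y ← -1.000000 + 0.21·(-2.653794) = -1.557297
y(0.21) ≈ -1.5573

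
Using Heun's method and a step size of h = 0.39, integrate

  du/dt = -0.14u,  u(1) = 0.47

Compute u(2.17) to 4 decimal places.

0.3990

Heun: k1 = f(t_n, u_n); k2 = f(t_n + h, u_n + h·k1); u_{n+1} = u_n + (h/2)·(k1 + k2).
t=1.000000, u=0.470000:
  k1 = f(1.000000, 0.470000) = -0.065800
  k2 = f(1.390000, 0.444338) = -0.062207
  u ← 0.470000 + (0.39/2)·(-0.065800 + (-0.062207)) = 0.445039
t=1.390000, u=0.445039:
  k1 = f(1.390000, 0.445039) = -0.062305
  k2 = f(1.780000, 0.420739) = -0.058904
  u ← 0.445039 + (0.39/2)·(-0.062305 + (-0.058904)) = 0.421403
t=1.780000, u=0.421403:
  k1 = f(1.780000, 0.421403) = -0.058996
  k2 = f(2.170000, 0.398394) = -0.055775
  u ← 0.421403 + (0.39/2)·(-0.058996 + (-0.055775)) = 0.399022
u(2.17) ≈ 0.3990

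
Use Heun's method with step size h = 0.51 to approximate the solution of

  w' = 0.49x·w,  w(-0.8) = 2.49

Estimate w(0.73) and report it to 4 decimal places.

Heun: k1 = f(x_n, w_n); k2 = f(x_n + h, w_n + h·k1); w_{n+1} = w_n + (h/2)·(k1 + k2).
x=-0.800000, w=2.490000:
  k1 = f(-0.800000, 2.490000) = -0.976080
  k2 = f(-0.290000, 1.992199) = -0.283092
  w ← 2.490000 + (0.51/2)·(-0.976080 + (-0.283092)) = 2.168911
x=-0.290000, w=2.168911:
  k1 = f(-0.290000, 2.168911) = -0.308202
  k2 = f(0.220000, 2.011728) = 0.216864
  w ← 2.168911 + (0.51/2)·(-0.308202 + 0.216864) = 2.145620
x=0.220000, w=2.145620:
  k1 = f(0.220000, 2.145620) = 0.231298
  k2 = f(0.730000, 2.263582) = 0.809683
  w ← 2.145620 + (0.51/2)·(0.231298 + 0.809683) = 2.411070
w(0.73) ≈ 2.4111

2.4111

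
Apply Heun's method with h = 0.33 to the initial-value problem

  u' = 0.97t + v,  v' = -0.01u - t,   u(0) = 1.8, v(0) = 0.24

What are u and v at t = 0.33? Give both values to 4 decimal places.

Heun on (u,v): k1 = f(t_n, state_n); k2 = f(t_n + h, state_n + h·k1); state_{n+1} = state_n + (h/2)·(k1 + k2).
0.000000: (1.800000, 0.240000)
  k1 = (0.240000, -0.018000)
  predictor → (1.879200, 0.234060)
  k2 = (0.554160, -0.348792)
  → (1.931036, 0.179479)
(u(0.33), v(0.33)) ≈ (1.9310, 0.1795)

1.9310, 0.1795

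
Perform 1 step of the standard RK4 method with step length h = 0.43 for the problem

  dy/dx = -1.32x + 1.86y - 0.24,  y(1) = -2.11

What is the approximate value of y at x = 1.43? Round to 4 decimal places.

-5.8743

RK4: k1 = f(x_n, y_n); k2 = f(x_n + h/2, y_n + (h/2)·k1); k3 = f(x_n + h/2, y_n + (h/2)·k2); k4 = f(x_n + h, y_n + h·k3); y_{n+1} = y_n + (h/6)·(k1 + 2k2 + 2k3 + k4).
x=1.000000, y=-2.110000:
  k1 = f(1.000000, -2.110000) = -5.484600
  k2 = f(1.215000, -3.289189) = -7.961692
  k3 = f(1.215000, -3.821764) = -8.952280
  k4 = f(1.430000, -5.959481) = -13.212234
  y ← -2.110000 + (0.43/6)·(k1 + 2k2 + 2k3 + k4) = -5.874276
y(1.43) ≈ -5.8743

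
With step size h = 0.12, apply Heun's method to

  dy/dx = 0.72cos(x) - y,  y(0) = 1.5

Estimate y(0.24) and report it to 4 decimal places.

Heun: k1 = f(x_n, y_n); k2 = f(x_n + h, y_n + h·k1); y_{n+1} = y_n + (h/2)·(k1 + k2).
x=0.000000, y=1.500000:
  k1 = f(0.000000, 1.500000) = -0.780000
  k2 = f(0.120000, 1.406400) = -0.691578
  y ← 1.500000 + (0.12/2)·(-0.780000 + (-0.691578)) = 1.411705
x=0.120000, y=1.411705:
  k1 = f(0.120000, 1.411705) = -0.696883
  k2 = f(0.240000, 1.328079) = -0.628716
  y ← 1.411705 + (0.12/2)·(-0.696883 + (-0.628716)) = 1.332169
y(0.24) ≈ 1.3322

1.3322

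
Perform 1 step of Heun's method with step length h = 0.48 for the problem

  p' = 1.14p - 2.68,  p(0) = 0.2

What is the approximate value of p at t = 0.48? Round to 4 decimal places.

-1.2990

Heun: k1 = f(t_n, p_n); k2 = f(t_n + h, p_n + h·k1); p_{n+1} = p_n + (h/2)·(k1 + k2).
t=0.000000, p=0.200000:
  k1 = f(0.000000, 0.200000) = -2.452000
  k2 = f(0.480000, -0.976960) = -3.793734
  p ← 0.200000 + (0.48/2)·(-2.452000 + (-3.793734)) = -1.298976
p(0.48) ≈ -1.2990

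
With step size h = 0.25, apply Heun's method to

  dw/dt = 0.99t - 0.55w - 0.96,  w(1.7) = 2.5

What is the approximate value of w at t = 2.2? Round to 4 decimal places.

Heun: k1 = f(t_n, w_n); k2 = f(t_n + h, w_n + h·k1); w_{n+1} = w_n + (h/2)·(k1 + k2).
t=1.700000, w=2.500000:
  k1 = f(1.700000, 2.500000) = -0.652000
  k2 = f(1.950000, 2.337000) = -0.314850
  w ← 2.500000 + (0.25/2)·(-0.652000 + (-0.314850)) = 2.379144
t=1.950000, w=2.379144:
  k1 = f(1.950000, 2.379144) = -0.338029
  k2 = f(2.200000, 2.294636) = -0.044050
  w ← 2.379144 + (0.25/2)·(-0.338029 + (-0.044050)) = 2.331384
w(2.2) ≈ 2.3314

2.3314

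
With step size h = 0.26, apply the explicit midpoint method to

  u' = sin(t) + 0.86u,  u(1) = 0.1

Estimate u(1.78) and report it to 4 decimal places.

1.2415

Midpoint: k1 = f(t_n, u_n); k2 = f(t_n + h/2, u_n + (h/2)·k1); u_{n+1} = u_n + h·k2.
t=1.000000, u=0.100000:
  k1 = f(1.000000, 0.100000) = 0.927471
  k2 = f(1.130000, 0.220571) = 1.094103
  u ← 0.100000 + 0.26·1.094103 = 0.384467
t=1.260000, u=0.384467:
  k1 = f(1.260000, 0.384467) = 1.282732
  k2 = f(1.390000, 0.551222) = 1.457752
  u ← 0.384467 + 0.26·1.457752 = 0.763482
t=1.520000, u=0.763482:
  k1 = f(1.520000, 0.763482) = 1.655305
  k2 = f(1.650000, 0.978672) = 1.838523
  u ← 0.763482 + 0.26·1.838523 = 1.241498
u(1.78) ≈ 1.2415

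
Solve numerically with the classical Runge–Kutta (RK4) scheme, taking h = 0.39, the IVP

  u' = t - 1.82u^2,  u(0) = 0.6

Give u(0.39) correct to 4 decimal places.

0.4824

RK4: k1 = f(t_n, u_n); k2 = f(t_n + h/2, u_n + (h/2)·k1); k3 = f(t_n + h/2, u_n + (h/2)·k2); k4 = f(t_n + h, u_n + h·k3); u_{n+1} = u_n + (h/6)·(k1 + 2k2 + 2k3 + k4).
t=0.000000, u=0.600000:
  k1 = f(0.000000, 0.600000) = -0.655200
  k2 = f(0.195000, 0.472236) = -0.210872
  k3 = f(0.195000, 0.558880) = -0.373471
  k4 = f(0.390000, 0.454346) = 0.014296
  u ← 0.600000 + (0.39/6)·(k1 + 2k2 + 2k3 + k4) = 0.482377
u(0.39) ≈ 0.4824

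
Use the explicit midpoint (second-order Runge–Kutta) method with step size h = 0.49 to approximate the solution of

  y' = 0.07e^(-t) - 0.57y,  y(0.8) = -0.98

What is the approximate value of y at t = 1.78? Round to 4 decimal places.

-0.5520

Midpoint: k1 = f(t_n, y_n); k2 = f(t_n + h/2, y_n + (h/2)·k1); y_{n+1} = y_n + h·k2.
t=0.800000, y=-0.980000:
  k1 = f(0.800000, -0.980000) = 0.590053
  k2 = f(1.045000, -0.835437) = 0.500818
  y ← -0.980000 + 0.49·0.500818 = -0.734599
t=1.290000, y=-0.734599:
  k1 = f(1.290000, -0.734599) = 0.437991
  k2 = f(1.535000, -0.627292) = 0.372638
  y ← -0.734599 + 0.49·0.372638 = -0.552007
y(1.78) ≈ -0.5520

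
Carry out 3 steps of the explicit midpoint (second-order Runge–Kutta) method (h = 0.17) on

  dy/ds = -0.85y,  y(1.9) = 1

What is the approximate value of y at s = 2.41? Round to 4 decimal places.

0.6493

Midpoint: k1 = f(s_n, y_n); k2 = f(s_n + h/2, y_n + (h/2)·k1); y_{n+1} = y_n + h·k2.
s=1.900000, y=1.000000:
  k1 = f(1.900000, 1.000000) = -0.850000
  k2 = f(1.985000, 0.927750) = -0.788587
  y ← 1.000000 + 0.17·(-0.788587) = 0.865940
s=2.070000, y=0.865940:
  k1 = f(2.070000, 0.865940) = -0.736049
  k2 = f(2.155000, 0.803376) = -0.682870
  y ← 0.865940 + 0.17·(-0.682870) = 0.749852
s=2.240000, y=0.749852:
  k1 = f(2.240000, 0.749852) = -0.637374
  k2 = f(2.325000, 0.695675) = -0.591324
  y ← 0.749852 + 0.17·(-0.591324) = 0.649327
y(2.41) ≈ 0.6493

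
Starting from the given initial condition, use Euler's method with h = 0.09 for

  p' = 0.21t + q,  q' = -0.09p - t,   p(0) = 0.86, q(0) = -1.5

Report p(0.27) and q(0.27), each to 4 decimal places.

Euler on (p,q): p_{n+1} = p_n + h·p', q_{n+1} = q_n + h·q'.
0.000000: (0.860000, -1.500000); f=(-1.500000, -0.077400) → (0.725000, -1.506966)
0.090000: (0.725000, -1.506966); f=(-1.488066, -0.155250) → (0.591074, -1.520938)
0.180000: (0.591074, -1.520938); f=(-1.483138, -0.233197) → (0.457592, -1.541926)
(p(0.27), q(0.27)) ≈ (0.4576, -1.5419)

0.4576, -1.5419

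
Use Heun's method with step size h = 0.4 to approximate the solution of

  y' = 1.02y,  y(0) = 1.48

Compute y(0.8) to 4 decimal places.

Heun: k1 = f(x_n, y_n); k2 = f(x_n + h, y_n + h·k1); y_{n+1} = y_n + (h/2)·(k1 + k2).
x=0.000000, y=1.480000:
  k1 = f(0.000000, 1.480000) = 1.509600
  k2 = f(0.400000, 2.083840) = 2.125517
  y ← 1.480000 + (0.4/2)·(1.509600 + 2.125517) = 2.207023
x=0.400000, y=2.207023:
  k1 = f(0.400000, 2.207023) = 2.251164
  k2 = f(0.800000, 3.107489) = 3.169639
  y ← 2.207023 + (0.4/2)·(2.251164 + 3.169639) = 3.291184
y(0.8) ≈ 3.2912

3.2912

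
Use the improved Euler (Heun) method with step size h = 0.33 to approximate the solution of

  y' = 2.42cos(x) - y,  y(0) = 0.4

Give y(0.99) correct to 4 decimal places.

Heun: k1 = f(x_n, y_n); k2 = f(x_n + h, y_n + h·k1); y_{n+1} = y_n + (h/2)·(k1 + k2).
x=0.000000, y=0.400000:
  k1 = f(0.000000, 0.400000) = 2.020000
  k2 = f(0.330000, 1.066600) = 1.222822
  y ← 0.400000 + (0.33/2)·(2.020000 + 1.222822) = 0.935066
x=0.330000, y=0.935066:
  k1 = f(0.330000, 0.935066) = 1.354357
  k2 = f(0.660000, 1.382003) = 0.529778
  y ← 0.935066 + (0.33/2)·(1.354357 + 0.529778) = 1.245948
x=0.660000, y=1.245948:
  k1 = f(0.660000, 1.245948) = 0.665833
  k2 = f(0.990000, 1.465673) = -0.137843
  y ← 1.245948 + (0.33/2)·(0.665833 + (-0.137843)) = 1.333066
y(0.99) ≈ 1.3331

1.3331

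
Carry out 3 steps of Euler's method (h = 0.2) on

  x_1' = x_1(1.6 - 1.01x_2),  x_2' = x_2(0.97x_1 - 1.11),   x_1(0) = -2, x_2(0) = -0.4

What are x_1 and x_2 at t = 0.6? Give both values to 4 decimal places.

-5.0260, -0.0016

Euler on (x_1,x_2): x_1_{n+1} = x_1_n + h·x_1', x_2_{n+1} = x_2_n + h·x_2'.
0.000000: (-2.000000, -0.400000); f=(-4.008000, 1.220000) → (-2.801600, -0.156000)
0.200000: (-2.801600, -0.156000); f=(-4.923980, 0.597098) → (-3.786396, -0.036580)
0.400000: (-3.786396, -0.036580); f=(-6.198127, 0.174957) → (-5.026021, -0.001589)
(x_1(0.6), x_2(0.6)) ≈ (-5.0260, -0.0016)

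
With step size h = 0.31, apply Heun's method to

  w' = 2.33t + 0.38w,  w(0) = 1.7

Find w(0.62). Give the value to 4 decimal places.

2.6255

Heun: k1 = f(t_n, w_n); k2 = f(t_n + h, w_n + h·k1); w_{n+1} = w_n + (h/2)·(k1 + k2).
t=0.000000, w=1.700000:
  k1 = f(0.000000, 1.700000) = 0.646000
  k2 = f(0.310000, 1.900260) = 1.444399
  w ← 1.700000 + (0.31/2)·(0.646000 + 1.444399) = 2.024012
t=0.310000, w=2.024012:
  k1 = f(0.310000, 2.024012) = 1.491424
  k2 = f(0.620000, 2.486353) = 2.389414
  w ← 2.024012 + (0.31/2)·(1.491424 + 2.389414) = 2.625542
w(0.62) ≈ 2.6255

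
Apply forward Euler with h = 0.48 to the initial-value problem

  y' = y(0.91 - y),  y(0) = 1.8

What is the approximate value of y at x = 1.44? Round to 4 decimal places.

Euler: y_{n+1} = y_n + h·f(x_n, y_n).
x=0.000000, y=1.800000: f=-1.602000 → y ← 1.800000 + 0.48·(-1.602000) = 1.031040
x=0.480000, y=1.031040: f=-0.124797 → y ← 1.031040 + 0.48·(-0.124797) = 0.971137
x=0.960000, y=0.971137: f=-0.059373 → y ← 0.971137 + 0.48·(-0.059373) = 0.942638
y(1.44) ≈ 0.9426

0.9426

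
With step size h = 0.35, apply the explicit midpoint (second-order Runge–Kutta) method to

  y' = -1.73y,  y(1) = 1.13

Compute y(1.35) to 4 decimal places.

Midpoint: k1 = f(x_n, y_n); k2 = f(x_n + h/2, y_n + (h/2)·k1); y_{n+1} = y_n + h·k2.
x=1.000000, y=1.130000:
  k1 = f(1.000000, 1.130000) = -1.954900
  k2 = f(1.175000, 0.787892) = -1.363054
  y ← 1.130000 + 0.35·(-1.363054) = 0.652931
y(1.35) ≈ 0.6529

0.6529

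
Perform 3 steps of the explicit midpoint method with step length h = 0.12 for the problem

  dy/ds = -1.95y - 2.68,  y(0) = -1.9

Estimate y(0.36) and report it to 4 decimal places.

-1.6369

Midpoint: k1 = f(s_n, y_n); k2 = f(s_n + h/2, y_n + (h/2)·k1); y_{n+1} = y_n + h·k2.
s=0.000000, y=-1.900000:
  k1 = f(0.000000, -1.900000) = 1.025000
  k2 = f(0.060000, -1.838500) = 0.905075
  y ← -1.900000 + 0.12·0.905075 = -1.791391
s=0.120000, y=-1.791391:
  k1 = f(0.120000, -1.791391) = 0.813212
  k2 = f(0.180000, -1.742598) = 0.718067
  y ← -1.791391 + 0.12·0.718067 = -1.705223
s=0.240000, y=-1.705223:
  k1 = f(0.240000, -1.705223) = 0.645185
  k2 = f(0.300000, -1.666512) = 0.569698
  y ← -1.705223 + 0.12·0.569698 = -1.636859
y(0.36) ≈ -1.6369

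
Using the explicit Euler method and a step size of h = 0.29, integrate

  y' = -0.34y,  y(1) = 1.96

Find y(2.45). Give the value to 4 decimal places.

1.1664

Euler: y_{n+1} = y_n + h·f(t_n, y_n).
t=1.000000, y=1.960000: f=-0.666400 → y ← 1.960000 + 0.29·(-0.666400) = 1.766744
t=1.290000, y=1.766744: f=-0.600693 → y ← 1.766744 + 0.29·(-0.600693) = 1.592543
t=1.580000, y=1.592543: f=-0.541465 → y ← 1.592543 + 0.29·(-0.541465) = 1.435518
t=1.870000, y=1.435518: f=-0.488076 → y ← 1.435518 + 0.29·(-0.488076) = 1.293976
t=2.160000, y=1.293976: f=-0.439952 → y ← 1.293976 + 0.29·(-0.439952) = 1.166390
y(2.45) ≈ 1.1664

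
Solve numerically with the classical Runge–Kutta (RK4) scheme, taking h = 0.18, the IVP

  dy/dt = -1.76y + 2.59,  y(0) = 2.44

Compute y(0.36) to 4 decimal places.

RK4: k1 = f(t_n, y_n); k2 = f(t_n + h/2, y_n + (h/2)·k1); k3 = f(t_n + h/2, y_n + (h/2)·k2); k4 = f(t_n + h, y_n + h·k3); y_{n+1} = y_n + (h/6)·(k1 + 2k2 + 2k3 + k4).
t=0.000000, y=2.440000:
  k1 = f(0.000000, 2.440000) = -1.704400
  k2 = f(0.090000, 2.286604) = -1.434423
  k3 = f(0.090000, 2.310902) = -1.477187
  k4 = f(0.180000, 2.174106) = -1.236427
  y ← 2.440000 + (0.18/6)·(k1 + 2k2 + 2k3 + k4) = 2.177079
t=0.180000, y=2.177079:
  k1 = f(0.180000, 2.177079) = -1.241658
  k2 = f(0.270000, 2.065329) = -1.044980
  k3 = f(0.270000, 2.083030) = -1.076134
  k4 = f(0.360000, 1.983375) = -0.900739
  y ← 2.177079 + (0.18/6)·(k1 + 2k2 + 2k3 + k4) = 1.985540
y(0.36) ≈ 1.9855

1.9855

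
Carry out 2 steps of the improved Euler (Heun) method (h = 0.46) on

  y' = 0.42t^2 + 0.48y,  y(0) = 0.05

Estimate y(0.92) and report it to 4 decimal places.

Heun: k1 = f(t_n, y_n); k2 = f(t_n + h, y_n + h·k1); y_{n+1} = y_n + (h/2)·(k1 + k2).
t=0.000000, y=0.050000:
  k1 = f(0.000000, 0.050000) = 0.024000
  k2 = f(0.460000, 0.061040) = 0.118171
  y ← 0.050000 + (0.46/2)·(0.024000 + 0.118171) = 0.082699
t=0.460000, y=0.082699:
  k1 = f(0.460000, 0.082699) = 0.128568
  k2 = f(0.920000, 0.141841) = 0.423571
  y ← 0.082699 + (0.46/2)·(0.128568 + 0.423571) = 0.209691
y(0.92) ≈ 0.2097

0.2097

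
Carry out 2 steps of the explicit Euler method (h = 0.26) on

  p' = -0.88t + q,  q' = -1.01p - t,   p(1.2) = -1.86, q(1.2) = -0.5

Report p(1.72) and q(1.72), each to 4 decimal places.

-2.6827, -0.1085

Euler on (p,q): p_{n+1} = p_n + h·p', q_{n+1} = q_n + h·q'.
1.200000: (-1.860000, -0.500000); f=(-1.556000, 0.678600) → (-2.264560, -0.323564)
1.460000: (-2.264560, -0.323564); f=(-1.608364, 0.827206) → (-2.682735, -0.108491)
(p(1.72), q(1.72)) ≈ (-2.6827, -0.1085)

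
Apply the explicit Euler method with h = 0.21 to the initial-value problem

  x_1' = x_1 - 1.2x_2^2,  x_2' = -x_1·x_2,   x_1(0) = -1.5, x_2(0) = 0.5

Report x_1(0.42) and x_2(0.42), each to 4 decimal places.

-2.3813, 0.9168

Euler on (x_1,x_2): x_1_{n+1} = x_1_n + h·x_1', x_2_{n+1} = x_2_n + h·x_2'.
0.000000: (-1.500000, 0.500000); f=(-1.800000, 0.750000) → (-1.878000, 0.657500)
0.210000: (-1.878000, 0.657500); f=(-2.396768, 1.234785) → (-2.381321, 0.916805)
(x_1(0.42), x_2(0.42)) ≈ (-2.3813, 0.9168)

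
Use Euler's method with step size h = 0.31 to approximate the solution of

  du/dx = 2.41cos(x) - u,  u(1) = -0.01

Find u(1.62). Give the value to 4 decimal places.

Euler: u_{n+1} = u_n + h·f(x_n, u_n).
x=1.000000, u=-0.010000: f=1.312129 → u ← -0.010000 + 0.31·1.312129 = 0.396760
x=1.310000, u=0.396760: f=0.224659 → u ← 0.396760 + 0.31·0.224659 = 0.466404
u(1.62) ≈ 0.4664

0.4664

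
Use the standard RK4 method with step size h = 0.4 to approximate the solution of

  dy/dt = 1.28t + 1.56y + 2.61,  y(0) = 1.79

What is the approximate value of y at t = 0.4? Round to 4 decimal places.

RK4: k1 = f(t_n, y_n); k2 = f(t_n + h/2, y_n + (h/2)·k1); k3 = f(t_n + h/2, y_n + (h/2)·k2); k4 = f(t_n + h, y_n + h·k3); y_{n+1} = y_n + (h/6)·(k1 + 2k2 + 2k3 + k4).
t=0.000000, y=1.790000:
  k1 = f(0.000000, 1.790000) = 5.402400
  k2 = f(0.200000, 2.870480) = 7.343949
  k3 = f(0.200000, 3.258790) = 7.949712
  k4 = f(0.400000, 4.969885) = 10.875020
  y ← 1.790000 + (0.4/6)·(k1 + 2k2 + 2k3 + k4) = 4.914316
y(0.4) ≈ 4.9143

4.9143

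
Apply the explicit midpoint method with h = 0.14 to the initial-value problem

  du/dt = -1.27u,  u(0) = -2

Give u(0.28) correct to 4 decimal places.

Midpoint: k1 = f(t_n, u_n); k2 = f(t_n + h/2, u_n + (h/2)·k1); u_{n+1} = u_n + h·k2.
t=0.000000, u=-2.000000:
  k1 = f(0.000000, -2.000000) = 2.540000
  k2 = f(0.070000, -1.822200) = 2.314194
  u ← -2.000000 + 0.14·2.314194 = -1.676013
t=0.140000, u=-1.676013:
  k1 = f(0.140000, -1.676013) = 2.128536
  k2 = f(0.210000, -1.527015) = 1.939309
  u ← -1.676013 + 0.14·1.939309 = -1.404510
u(0.28) ≈ -1.4045

-1.4045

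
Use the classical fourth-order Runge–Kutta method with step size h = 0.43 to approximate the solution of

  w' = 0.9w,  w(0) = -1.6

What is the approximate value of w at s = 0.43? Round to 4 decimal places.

-2.3560

RK4: k1 = f(s_n, w_n); k2 = f(s_n + h/2, w_n + (h/2)·k1); k3 = f(s_n + h/2, w_n + (h/2)·k2); k4 = f(s_n + h, w_n + h·k3); w_{n+1} = w_n + (h/6)·(k1 + 2k2 + 2k3 + k4).
s=0.000000, w=-1.600000:
  k1 = f(0.000000, -1.600000) = -1.440000
  k2 = f(0.215000, -1.909600) = -1.718640
  k3 = f(0.215000, -1.969508) = -1.772557
  k4 = f(0.430000, -2.362199) = -2.125979
  w ← -1.600000 + (0.43/6)·(k1 + 2k2 + 2k3 + k4) = -2.355967
w(0.43) ≈ -2.3560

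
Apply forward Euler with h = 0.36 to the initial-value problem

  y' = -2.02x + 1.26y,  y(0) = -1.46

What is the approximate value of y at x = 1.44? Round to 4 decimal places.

Euler: y_{n+1} = y_n + h·f(x_n, y_n).
x=0.000000, y=-1.460000: f=-1.839600 → y ← -1.460000 + 0.36·(-1.839600) = -2.122256
x=0.360000, y=-2.122256: f=-3.401243 → y ← -2.122256 + 0.36·(-3.401243) = -3.346703
x=0.720000, y=-3.346703: f=-5.671246 → y ← -3.346703 + 0.36·(-5.671246) = -5.388352
x=1.080000, y=-5.388352: f=-8.970923 → y ← -5.388352 + 0.36·(-8.970923) = -8.617884
y(1.44) ≈ -8.6179

-8.6179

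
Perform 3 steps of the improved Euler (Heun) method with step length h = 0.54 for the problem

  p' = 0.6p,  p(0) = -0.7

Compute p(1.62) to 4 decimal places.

Heun: k1 = f(x_n, p_n); k2 = f(x_n + h, p_n + h·k1); p_{n+1} = p_n + (h/2)·(k1 + k2).
x=0.000000, p=-0.700000:
  k1 = f(0.000000, -0.700000) = -0.420000
  k2 = f(0.540000, -0.926800) = -0.556080
  p ← -0.700000 + (0.54/2)·(-0.420000 + (-0.556080)) = -0.963542
x=0.540000, p=-0.963542:
  k1 = f(0.540000, -0.963542) = -0.578125
  k2 = f(1.080000, -1.275729) = -0.765437
  p ← -0.963542 + (0.54/2)·(-0.578125 + (-0.765437)) = -1.326303
x=1.080000, p=-1.326303:
  k1 = f(1.080000, -1.326303) = -0.795782
  k2 = f(1.620000, -1.756026) = -1.053615
  p ← -1.326303 + (0.54/2)·(-0.795782 + (-1.053615)) = -1.825641
p(1.62) ≈ -1.8256

-1.8256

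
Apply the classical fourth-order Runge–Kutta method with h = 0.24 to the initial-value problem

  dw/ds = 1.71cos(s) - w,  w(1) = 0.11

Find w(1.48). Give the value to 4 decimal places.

RK4: k1 = f(s_n, w_n); k2 = f(s_n + h/2, w_n + (h/2)·k1); k3 = f(s_n + h/2, w_n + (h/2)·k2); k4 = f(s_n + h, w_n + h·k3); w_{n+1} = w_n + (h/6)·(k1 + 2k2 + 2k3 + k4).
s=1.000000, w=0.110000:
  k1 = f(1.000000, 0.110000) = 0.813917
  k2 = f(1.120000, 0.207670) = 0.537347
  k3 = f(1.120000, 0.174482) = 0.570535
  k4 = f(1.240000, 0.246928) = 0.308473
  w ← 0.110000 + (0.24/6)·(k1 + 2k2 + 2k3 + k4) = 0.243526
s=1.240000, w=0.243526:
  k1 = f(1.240000, 0.243526) = 0.311875
  k2 = f(1.360000, 0.280951) = 0.076847
  k3 = f(1.360000, 0.252748) = 0.105050
  k4 = f(1.480000, 0.268738) = -0.113690
  w ← 0.243526 + (0.24/6)·(k1 + 2k2 + 2k3 + k4) = 0.266005
w(1.48) ≈ 0.2660

0.2660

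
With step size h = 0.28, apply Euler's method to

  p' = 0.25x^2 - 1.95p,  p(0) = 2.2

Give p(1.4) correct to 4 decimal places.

Euler: p_{n+1} = p_n + h·f(x_n, p_n).
x=0.000000, p=2.200000: f=-4.290000 → p ← 2.200000 + 0.28·(-4.290000) = 0.998800
x=0.280000, p=0.998800: f=-1.928060 → p ← 0.998800 + 0.28·(-1.928060) = 0.458943
x=0.560000, p=0.458943: f=-0.816539 → p ← 0.458943 + 0.28·(-0.816539) = 0.230312
x=0.840000, p=0.230312: f=-0.272709 → p ← 0.230312 + 0.28·(-0.272709) = 0.153954
x=1.120000, p=0.153954: f=0.013390 → p ← 0.153954 + 0.28·0.013390 = 0.157703
p(1.4) ≈ 0.1577

0.1577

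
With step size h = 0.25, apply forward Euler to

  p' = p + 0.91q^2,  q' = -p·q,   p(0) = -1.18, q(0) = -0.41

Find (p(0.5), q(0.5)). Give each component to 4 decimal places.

Euler on (p,q): p_{n+1} = p_n + h·p', q_{n+1} = q_n + h·q'.
0.000000: (-1.180000, -0.410000); f=(-1.027029, -0.483800) → (-1.436757, -0.530950)
0.250000: (-1.436757, -0.530950); f=(-1.180221, -0.762846) → (-1.731813, -0.721662)
(p(0.5), q(0.5)) ≈ (-1.7318, -0.7217)

-1.7318, -0.7217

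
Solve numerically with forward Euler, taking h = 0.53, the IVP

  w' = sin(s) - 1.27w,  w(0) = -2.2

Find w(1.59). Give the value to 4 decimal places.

0.4731

Euler: w_{n+1} = w_n + h·f(s_n, w_n).
s=0.000000, w=-2.200000: f=2.794000 → w ← -2.200000 + 0.53·2.794000 = -0.719180
s=0.530000, w=-0.719180: f=1.418892 → w ← -0.719180 + 0.53·1.418892 = 0.032833
s=1.060000, w=0.032833: f=0.830658 → w ← 0.032833 + 0.53·0.830658 = 0.473081
w(1.59) ≈ 0.4731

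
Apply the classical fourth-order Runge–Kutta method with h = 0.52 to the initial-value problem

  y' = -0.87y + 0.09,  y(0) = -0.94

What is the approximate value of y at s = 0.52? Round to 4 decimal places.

-0.5604

RK4: k1 = f(s_n, y_n); k2 = f(s_n + h/2, y_n + (h/2)·k1); k3 = f(s_n + h/2, y_n + (h/2)·k2); k4 = f(s_n + h, y_n + h·k3); y_{n+1} = y_n + (h/6)·(k1 + 2k2 + 2k3 + k4).
s=0.000000, y=-0.940000:
  k1 = f(0.000000, -0.940000) = 0.907800
  k2 = f(0.260000, -0.703972) = 0.702456
  k3 = f(0.260000, -0.757362) = 0.748905
  k4 = f(0.520000, -0.550570) = 0.568996
  y ← -0.940000 + (0.52/6)·(k1 + 2k2 + 2k3 + k4) = -0.560442
y(0.52) ≈ -0.5604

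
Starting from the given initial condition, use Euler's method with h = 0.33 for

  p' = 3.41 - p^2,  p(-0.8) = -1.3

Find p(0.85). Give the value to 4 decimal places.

1.8411

Euler: p_{n+1} = p_n + h·f(x_n, p_n).
x=-0.800000, p=-1.300000: f=1.720000 → p ← -1.300000 + 0.33·1.720000 = -0.732400
x=-0.470000, p=-0.732400: f=2.873590 → p ← -0.732400 + 0.33·2.873590 = 0.215885
x=-0.140000, p=0.215885: f=3.363394 → p ← 0.215885 + 0.33·3.363394 = 1.325805
x=0.190000, p=1.325805: f=1.652242 → p ← 1.325805 + 0.33·1.652242 = 1.871045
x=0.520000, p=1.871045: f=-0.090808 → p ← 1.871045 + 0.33·(-0.090808) = 1.841078
p(0.85) ≈ 1.8411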